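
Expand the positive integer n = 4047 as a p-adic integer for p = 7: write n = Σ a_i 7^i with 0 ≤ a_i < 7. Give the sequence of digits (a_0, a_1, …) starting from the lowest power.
(a_0, a_1, …) = (1, 4, 5, 4, 1)

Repeated division by 7 gives the digits low-to-high: 4047 = 1 + 4·7^1 + 5·7^2 + 4·7^3 + 1·7^4. Digit sequence: (1, 4, 5, 4, 1).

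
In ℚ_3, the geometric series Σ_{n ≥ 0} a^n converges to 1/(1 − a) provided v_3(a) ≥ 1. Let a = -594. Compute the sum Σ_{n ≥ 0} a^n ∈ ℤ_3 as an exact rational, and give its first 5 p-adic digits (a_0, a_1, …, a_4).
Σ a^n = 1/(1 − a) = 1/595;  first 5 digits = (1, 0, 0, 2, 1)

v_3(a) = 3 ≥ 1, so the series converges in ℤ_3 to 1/(1 − a) = 1/(1 − (-594)) = 1/595. Expand this rational in ℤ_3: compute digits iteratively via d_i = x_i mod 3, x_{i+1} = (x_i − d_i)/3. The first 5 digits are (1, 0, 0, 2, 1).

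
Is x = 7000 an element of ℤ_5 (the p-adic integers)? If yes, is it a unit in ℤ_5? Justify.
x ∈ ℤ_5 but not a unit; v_5(x) = 3 > 0

ℤ_5 = {x ∈ ℚ_5 : v_5(x) ≥ 0} and ℤ_5^× = {x ∈ ℤ_5 : v_5(x) = 0}. Here v_5(7000) = v_5(num) − v_5(den) = 3; compare against these criteria.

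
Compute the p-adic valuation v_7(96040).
v_7(96040) = 4

v_7(n) is the largest exponent k such that 7^k divides n. Factor out: 96040 = 7^4 · 40. (Sign doesn't affect v_p.) So v_7(96040) = 4.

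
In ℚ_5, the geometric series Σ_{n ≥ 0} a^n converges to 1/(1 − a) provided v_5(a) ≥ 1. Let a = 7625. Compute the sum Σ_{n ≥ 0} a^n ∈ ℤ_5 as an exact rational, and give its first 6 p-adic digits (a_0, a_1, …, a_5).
Σ a^n = 1/(1 − a) = -1/7624;  first 6 digits = (1, 0, 0, 1, 2, 2)

v_5(a) = 3 ≥ 1, so the series converges in ℤ_5 to 1/(1 − a) = 1/(1 − 7625) = -1/7624. Expand this rational in ℤ_5: compute digits iteratively via d_i = x_i mod 5, x_{i+1} = (x_i − d_i)/5. The first 6 digits are (1, 0, 0, 1, 2, 2).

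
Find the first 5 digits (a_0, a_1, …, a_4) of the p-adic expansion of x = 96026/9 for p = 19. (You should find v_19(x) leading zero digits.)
(a_0, …, a_4) = (0, 0, 0, 10, 8)

v_19(96026/9) = 3, so a_0 = ... = a_2 = 0. Factor out: x = 19^3 · u with u = 14/9 a unit in ℤ_19. Expand u iteratively via a_{v+i} = u_i mod 19, u_{i+1} = (u_i − a_{v+i})/19:
  u_0 = 14/9;  a_3 = 10;  u_1 = (u_0 − 10)/19 = -4/9
  u_1 = -4/9;  a_4 = 8;  u_2 = (u_1 − 8)/19 = -4/9
Digits: (0, 0, 0, 10, 8).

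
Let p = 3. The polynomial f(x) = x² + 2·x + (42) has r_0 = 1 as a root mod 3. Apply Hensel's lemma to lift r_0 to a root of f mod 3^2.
r_1 = 1 (mod 9)

Hensel: r_{i+1} = r_i − f(r_i)·(f′(r_i))^{-1} mod 3^{i+2}, f′(x) = 2x + 2. Iterate:
  r_0 = 1 (mod 3)
  r_1 = 1 (mod 9)
Final: r = 1 satisfies f(r) ≡ 0 mod 3^2.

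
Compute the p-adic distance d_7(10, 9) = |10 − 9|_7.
d_7(10, 9) = 1

Step 1 — x − y = 10 − 9 = 1. Step 2 — v_7(1) = 0 (factor: 1 = (7^0 · 1); the sign does not affect v_p). Step 3 — |x − y|_7 = 7^{0} = 1.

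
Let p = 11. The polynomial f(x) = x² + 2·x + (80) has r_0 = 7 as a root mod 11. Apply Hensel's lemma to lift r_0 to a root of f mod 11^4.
r_3 = 12272 (mod 14641)

Hensel: r_{i+1} = r_i − f(r_i)·(f′(r_i))^{-1} mod 11^{i+2}, f′(x) = 2x + 2. Iterate:
  r_0 = 7 (mod 11)
  r_1 = 51 (mod 121)
  r_2 = 293 (mod 1331)
  r_3 = 12272 (mod 14641)
Final: r = 12272 satisfies f(r) ≡ 0 mod 11^4.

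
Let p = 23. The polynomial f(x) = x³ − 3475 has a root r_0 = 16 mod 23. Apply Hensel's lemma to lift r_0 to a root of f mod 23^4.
r_3 = 41209 (mod 279841)

Hensel: r_{i+1} = r_i − f(r_i)/f′(r_i) mod 23^{i+2}, where f′(x) = 3x². Iterate:
  r_0 = 16 (mod 23)
  r_1 = 476 (mod 529)
  r_2 = 4708 (mod 12167)
  r_3 = 41209 (mod 279841)
Final: r = 41209 with f(r) ≡ 0 mod 23^4.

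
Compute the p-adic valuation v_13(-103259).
v_13(-103259) = 3

v_13(n) is the largest exponent k such that 13^k divides n. Factor out: -103259 = -13^3 · 47. (Sign doesn't affect v_p.) So v_13(-103259) = 3.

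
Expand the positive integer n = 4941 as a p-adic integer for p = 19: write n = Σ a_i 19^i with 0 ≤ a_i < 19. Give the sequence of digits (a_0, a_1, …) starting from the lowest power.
(a_0, a_1, …) = (1, 13, 13)

Repeated division by 19 gives the digits low-to-high: 4941 = 1 + 13·19^1 + 13·19^2. Digit sequence: (1, 13, 13).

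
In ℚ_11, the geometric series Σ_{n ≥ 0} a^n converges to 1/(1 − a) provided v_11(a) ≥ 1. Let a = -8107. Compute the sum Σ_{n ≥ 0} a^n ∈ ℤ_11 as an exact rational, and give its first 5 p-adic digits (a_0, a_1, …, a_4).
Σ a^n = 1/(1 − a) = 1/8108;  first 5 digits = (1, 0, 10, 4, 0)

v_11(a) = 2 ≥ 1, so the series converges in ℤ_11 to 1/(1 − a) = 1/(1 − (-8107)) = 1/8108. Expand this rational in ℤ_11: compute digits iteratively via d_i = x_i mod 11, x_{i+1} = (x_i − d_i)/11. The first 5 digits are (1, 0, 10, 4, 0).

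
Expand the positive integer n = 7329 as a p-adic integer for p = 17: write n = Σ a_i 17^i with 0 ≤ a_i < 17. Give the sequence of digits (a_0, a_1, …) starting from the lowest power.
(a_0, a_1, …) = (2, 6, 8, 1)

Repeated division by 17 gives the digits low-to-high: 7329 = 2 + 6·17^1 + 8·17^2 + 1·17^3. Digit sequence: (2, 6, 8, 1).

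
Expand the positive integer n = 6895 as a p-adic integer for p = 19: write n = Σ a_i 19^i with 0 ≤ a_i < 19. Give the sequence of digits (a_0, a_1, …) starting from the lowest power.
(a_0, a_1, …) = (17, 1, 0, 1)

Repeated division by 19 gives the digits low-to-high: 6895 = 17 + 1·19^1 + 1·19^3. Digit sequence: (17, 1, 0, 1).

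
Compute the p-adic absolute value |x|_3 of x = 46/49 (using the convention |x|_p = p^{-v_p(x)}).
|46/49|_3 = 1

Step 1 — compute v_3(x) by factoring powers of 3 out of the numerator and denominator: v_3(46/49) = 0. Step 2 — apply |x|_p = p^{-v_p(x)} = 3^{0} = 1.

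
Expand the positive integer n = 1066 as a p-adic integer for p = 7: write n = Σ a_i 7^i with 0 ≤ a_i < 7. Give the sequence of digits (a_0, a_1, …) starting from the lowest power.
(a_0, a_1, …) = (2, 5, 0, 3)

Repeated division by 7 gives the digits low-to-high: 1066 = 2 + 5·7^1 + 3·7^3. Digit sequence: (2, 5, 0, 3).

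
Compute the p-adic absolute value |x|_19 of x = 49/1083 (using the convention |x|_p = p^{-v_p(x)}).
|49/1083|_19 = 361

Step 1 — compute v_19(x) by factoring powers of 19 out of the numerator and denominator: v_19(49/1083) = -2. Step 2 — apply |x|_p = p^{-v_p(x)} = 19^{2} = 361.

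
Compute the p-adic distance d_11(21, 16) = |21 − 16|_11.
d_11(21, 16) = 1

Step 1 — x − y = 21 − 16 = 5. Step 2 — v_11(5) = 0 (factor: 5 = (11^0 · 5); the sign does not affect v_p). Step 3 — |x − y|_11 = 11^{0} = 1.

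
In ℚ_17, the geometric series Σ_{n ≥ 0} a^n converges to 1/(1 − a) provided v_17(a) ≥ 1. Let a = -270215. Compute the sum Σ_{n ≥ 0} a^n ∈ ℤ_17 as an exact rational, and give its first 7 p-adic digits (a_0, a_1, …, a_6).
Σ a^n = 1/(1 − a) = 1/270216;  first 7 digits = (1, 0, 0, 13, 13, 16, 15)

v_17(a) = 3 ≥ 1, so the series converges in ℤ_17 to 1/(1 − a) = 1/(1 − (-270215)) = 1/270216. Expand this rational in ℤ_17: compute digits iteratively via d_i = x_i mod 17, x_{i+1} = (x_i − d_i)/17. The first 7 digits are (1, 0, 0, 13, 13, 16, 15).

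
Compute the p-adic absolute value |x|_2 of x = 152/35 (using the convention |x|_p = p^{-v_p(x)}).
|152/35|_2 = 1/8

Step 1 — compute v_2(x) by factoring powers of 2 out of the numerator and denominator: v_2(152/35) = 3. Step 2 — apply |x|_p = p^{-v_p(x)} = 2^{-3} = 1/8.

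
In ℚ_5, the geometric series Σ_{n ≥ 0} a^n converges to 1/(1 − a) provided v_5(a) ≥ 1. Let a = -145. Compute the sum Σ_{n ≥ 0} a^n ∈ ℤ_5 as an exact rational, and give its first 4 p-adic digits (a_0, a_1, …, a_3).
Σ a^n = 1/(1 − a) = 1/146;  first 4 digits = (1, 1, 0, 3)

v_5(a) = 1 ≥ 1, so the series converges in ℤ_5 to 1/(1 − a) = 1/(1 − (-145)) = 1/146. Expand this rational in ℤ_5: compute digits iteratively via d_i = x_i mod 5, x_{i+1} = (x_i − d_i)/5. The first 4 digits are (1, 1, 0, 3).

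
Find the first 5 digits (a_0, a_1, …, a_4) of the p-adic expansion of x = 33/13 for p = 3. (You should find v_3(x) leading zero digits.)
(a_0, …, a_4) = (0, 2, 1, 0, 1)

v_3(33/13) = 1, so a_0 = ... = a_0 = 0. Factor out: x = 3^1 · u with u = 11/13 a unit in ℤ_3. Expand u iteratively via a_{v+i} = u_i mod 3, u_{i+1} = (u_i − a_{v+i})/3:
  u_0 = 11/13;  a_1 = 2;  u_1 = (u_0 − 2)/3 = -5/13
  u_1 = -5/13;  a_2 = 1;  u_2 = (u_1 − 1)/3 = -6/13
  u_2 = -6/13;  a_3 = 0;  u_3 = (u_2 − 0)/3 = -2/13
  u_3 = -2/13;  a_4 = 1;  u_4 = (u_3 − 1)/3 = -5/13
Digits: (0, 2, 1, 0, 1).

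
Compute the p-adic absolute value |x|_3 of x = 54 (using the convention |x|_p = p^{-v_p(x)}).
|54|_3 = 1/27

Step 1 — compute v_3(x) by factoring powers of 3 out of the numerator and denominator: v_3(54) = 3. Step 2 — apply |x|_p = p^{-v_p(x)} = 3^{-3} = 1/27.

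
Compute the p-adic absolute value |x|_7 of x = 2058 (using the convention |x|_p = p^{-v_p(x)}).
|2058|_7 = 1/343

Step 1 — compute v_7(x) by factoring powers of 7 out of the numerator and denominator: v_7(2058) = 3. Step 2 — apply |x|_p = p^{-v_p(x)} = 7^{-3} = 1/343.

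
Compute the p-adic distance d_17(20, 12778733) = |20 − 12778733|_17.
d_17(20, 12778733) = 1/1419857

Step 1 — x − y = 20 − 12778733 = -12778713. Step 2 — v_17(-12778713) = 5 (factor: -12778713 = −(17^5 · 9); the sign does not affect v_p). Step 3 — |x − y|_17 = 17^{-5} = 1/1419857.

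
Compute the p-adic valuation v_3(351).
v_3(351) = 3

v_3(n) is the largest exponent k such that 3^k divides n. Factor out: 351 = 3^3 · 13. (Sign doesn't affect v_p.) So v_3(351) = 3.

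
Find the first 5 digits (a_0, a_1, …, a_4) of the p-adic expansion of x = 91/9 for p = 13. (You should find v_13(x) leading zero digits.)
(a_0, …, a_4) = (0, 8, 11, 2, 7)

v_13(91/9) = 1, so a_0 = ... = a_0 = 0. Factor out: x = 13^1 · u with u = 7/9 a unit in ℤ_13. Expand u iteratively via a_{v+i} = u_i mod 13, u_{i+1} = (u_i − a_{v+i})/13:
  u_0 = 7/9;  a_1 = 8;  u_1 = (u_0 − 8)/13 = -5/9
  u_1 = -5/9;  a_2 = 11;  u_2 = (u_1 − 11)/13 = -8/9
  u_2 = -8/9;  a_3 = 2;  u_3 = (u_2 − 2)/13 = -2/9
  u_3 = -2/9;  a_4 = 7;  u_4 = (u_3 − 7)/13 = -5/9
Digits: (0, 8, 11, 2, 7).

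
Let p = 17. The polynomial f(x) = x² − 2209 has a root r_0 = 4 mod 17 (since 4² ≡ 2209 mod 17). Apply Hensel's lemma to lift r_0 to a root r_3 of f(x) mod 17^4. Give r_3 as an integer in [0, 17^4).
r_3 = 83474 (mod 83521)

Hensel's recurrence: r_{i+1} = r_i − f(r_i)·(f′(r_i))^{-1} mod 17^{i+2}, with f′(x) = 2x. Iterate:
  r_0 = 4 (mod 17)
  r_1 = 242 (mod 289)
  r_2 = 4866 (mod 4913)
  r_3 = 83474 (mod 83521)
Final: r_3 = 83474, and one checks f(r_3) ≡ 0 mod 17^4.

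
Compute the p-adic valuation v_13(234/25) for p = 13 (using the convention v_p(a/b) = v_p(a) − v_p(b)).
v_13(234/25) = 1

Factor powers of 13 from the numerator and denominator of the reduced fraction: 234 = 13^1 · 18 and 25 = 13^0 · 25. Apply v_p(a/b) = v_p(a) − v_p(b): v_13(234/25) = 1 − 0 = 1.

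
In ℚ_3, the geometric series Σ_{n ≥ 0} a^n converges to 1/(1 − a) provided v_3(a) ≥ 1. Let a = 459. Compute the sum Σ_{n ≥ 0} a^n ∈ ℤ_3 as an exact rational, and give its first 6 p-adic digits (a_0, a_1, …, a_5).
Σ a^n = 1/(1 − a) = -1/458;  first 6 digits = (1, 0, 0, 2, 2, 1)

v_3(a) = 3 ≥ 1, so the series converges in ℤ_3 to 1/(1 − a) = 1/(1 − 459) = -1/458. Expand this rational in ℤ_3: compute digits iteratively via d_i = x_i mod 3, x_{i+1} = (x_i − d_i)/3. The first 6 digits are (1, 0, 0, 2, 2, 1).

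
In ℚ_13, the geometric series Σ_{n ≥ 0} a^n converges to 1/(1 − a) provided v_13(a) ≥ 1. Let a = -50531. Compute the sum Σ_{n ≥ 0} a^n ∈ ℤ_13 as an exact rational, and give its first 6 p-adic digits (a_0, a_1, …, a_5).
Σ a^n = 1/(1 − a) = 1/50532;  first 6 digits = (1, 0, 0, 3, 11, 12)

v_13(a) = 3 ≥ 1, so the series converges in ℤ_13 to 1/(1 − a) = 1/(1 − (-50531)) = 1/50532. Expand this rational in ℤ_13: compute digits iteratively via d_i = x_i mod 13, x_{i+1} = (x_i − d_i)/13. The first 6 digits are (1, 0, 0, 3, 11, 12).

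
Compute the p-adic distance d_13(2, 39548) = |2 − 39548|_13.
d_13(2, 39548) = 1/2197

Step 1 — x − y = 2 − 39548 = -39546. Step 2 — v_13(-39546) = 3 (factor: -39546 = −(13^3 · 18); the sign does not affect v_p). Step 3 — |x − y|_13 = 13^{-3} = 1/2197.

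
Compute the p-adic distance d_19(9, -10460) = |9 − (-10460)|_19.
d_19(9, -10460) = 1/361

Step 1 — x − y = 9 − (-10460) = 10469. Step 2 — v_19(10469) = 2 (factor: 10469 = (19^2 · 29); the sign does not affect v_p). Step 3 — |x − y|_19 = 19^{-2} = 1/361.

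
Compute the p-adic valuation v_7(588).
v_7(588) = 2

v_7(n) is the largest exponent k such that 7^k divides n. Factor out: 588 = 7^2 · 12. (Sign doesn't affect v_p.) So v_7(588) = 2.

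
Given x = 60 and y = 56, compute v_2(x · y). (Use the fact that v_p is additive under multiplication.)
v_2(3360) = 5

v_p(x) = 2 (factor: 60 = 2^2 · 15); v_p(y) = 3 (factor: 56 = 2^3 · 7). Additivity: v_p(xy) = v_p(x) + v_p(y) = 2 + 3 = 5. (Direct check: xy = 3360 = 2^5 · (105).)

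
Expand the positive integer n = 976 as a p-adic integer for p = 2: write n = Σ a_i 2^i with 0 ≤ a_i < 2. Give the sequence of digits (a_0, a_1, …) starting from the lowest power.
(a_0, a_1, …) = (0, 0, 0, 0, 1, 0, 1, 1, 1, 1)

Repeated division by 2 gives the digits low-to-high: 976 = 1·2^4 + 1·2^6 + 1·2^7 + 1·2^8 + 1·2^9. Digit sequence: (0, 0, 0, 0, 1, 0, 1, 1, 1, 1).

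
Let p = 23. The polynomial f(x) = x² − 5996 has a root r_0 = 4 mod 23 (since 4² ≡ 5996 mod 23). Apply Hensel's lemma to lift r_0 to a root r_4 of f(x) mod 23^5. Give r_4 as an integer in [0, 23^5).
r_4 = 4064265 (mod 6436343)

Hensel's recurrence: r_{i+1} = r_i − f(r_i)·(f′(r_i))^{-1} mod 23^{i+2}, with f′(x) = 2x. Iterate:
  r_0 = 4 (mod 23)
  r_1 = 487 (mod 529)
  r_2 = 487 (mod 12167)
  r_3 = 146491 (mod 279841)
  r_4 = 4064265 (mod 6436343)
Final: r_4 = 4064265, and one checks f(r_4) ≡ 0 mod 23^5.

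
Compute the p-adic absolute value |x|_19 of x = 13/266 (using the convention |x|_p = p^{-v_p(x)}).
|13/266|_19 = 19

Step 1 — compute v_19(x) by factoring powers of 19 out of the numerator and denominator: v_19(13/266) = -1. Step 2 — apply |x|_p = p^{-v_p(x)} = 19^{1} = 19.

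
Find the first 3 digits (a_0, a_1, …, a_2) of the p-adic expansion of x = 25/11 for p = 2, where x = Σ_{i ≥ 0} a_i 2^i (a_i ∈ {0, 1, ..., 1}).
(a_0, …, a_2) = (1, 1, 0)

v_2(25/11) = 0 (numerator and denominator both coprime to 2), so x ∈ ℤ_2^×. Compute digits iteratively via a_i = x_i mod 2, x_{i+1} = (x_i − a_i)/2, with x_0 = x:
  x_0 = 25/11;  a_0 = 1;  x_1 = (x_0 − 1)/2 = 7/11
  x_1 = 7/11;  a_1 = 1;  x_2 = (x_1 − 1)/2 = -2/11
  x_2 = -2/11;  a_2 = 0;  x_3 = (x_2 − 0)/2 = -1/11
Digits: (1, 1, 0).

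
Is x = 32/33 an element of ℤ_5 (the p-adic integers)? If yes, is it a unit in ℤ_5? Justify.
x ∈ ℤ_5^× (unit); v_5(x) = 0

ℤ_5 = {x ∈ ℚ_5 : v_5(x) ≥ 0} and ℤ_5^× = {x ∈ ℤ_5 : v_5(x) = 0}. Here v_5(32/33) = v_5(num) − v_5(den) = 0; compare against these criteria.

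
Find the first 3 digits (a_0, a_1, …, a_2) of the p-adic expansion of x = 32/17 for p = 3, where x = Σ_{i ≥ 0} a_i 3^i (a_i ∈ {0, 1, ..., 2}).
(a_0, …, a_2) = (1, 1, 1)

v_3(32/17) = 0 (numerator and denominator both coprime to 3), so x ∈ ℤ_3^×. Compute digits iteratively via a_i = x_i mod 3, x_{i+1} = (x_i − a_i)/3, with x_0 = x:
  x_0 = 32/17;  a_0 = 1;  x_1 = (x_0 − 1)/3 = 5/17
  x_1 = 5/17;  a_1 = 1;  x_2 = (x_1 − 1)/3 = -4/17
  x_2 = -4/17;  a_2 = 1;  x_3 = (x_2 − 1)/3 = -7/17
Digits: (1, 1, 1).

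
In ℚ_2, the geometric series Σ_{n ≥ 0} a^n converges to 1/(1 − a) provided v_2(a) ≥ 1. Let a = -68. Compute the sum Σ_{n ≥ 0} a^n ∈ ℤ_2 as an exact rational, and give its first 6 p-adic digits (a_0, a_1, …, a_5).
Σ a^n = 1/(1 − a) = 1/69;  first 6 digits = (1, 0, 1, 1, 0, 0)

v_2(a) = 2 ≥ 1, so the series converges in ℤ_2 to 1/(1 − a) = 1/(1 − (-68)) = 1/69. Expand this rational in ℤ_2: compute digits iteratively via d_i = x_i mod 2, x_{i+1} = (x_i − d_i)/2. The first 6 digits are (1, 0, 1, 1, 0, 0).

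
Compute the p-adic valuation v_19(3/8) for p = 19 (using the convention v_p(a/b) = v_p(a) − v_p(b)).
v_19(3/8) = 0

Factor powers of 19 from the numerator and denominator of the reduced fraction: 3 = 19^0 · 3 and 8 = 19^0 · 8. Apply v_p(a/b) = v_p(a) − v_p(b): v_19(3/8) = 0 − 0 = 0.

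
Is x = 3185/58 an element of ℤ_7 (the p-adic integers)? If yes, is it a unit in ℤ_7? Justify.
x ∈ ℤ_7 but not a unit; v_7(x) = 2 > 0

ℤ_7 = {x ∈ ℚ_7 : v_7(x) ≥ 0} and ℤ_7^× = {x ∈ ℤ_7 : v_7(x) = 0}. Here v_7(3185/58) = v_7(num) − v_7(den) = 2; compare against these criteria.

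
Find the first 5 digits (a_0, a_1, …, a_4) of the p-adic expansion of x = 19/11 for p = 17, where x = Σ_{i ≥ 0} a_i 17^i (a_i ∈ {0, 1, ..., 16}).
(a_0, …, a_4) = (11, 1, 3, 6, 12)

v_17(19/11) = 0 (numerator and denominator both coprime to 17), so x ∈ ℤ_17^×. Compute digits iteratively via a_i = x_i mod 17, x_{i+1} = (x_i − a_i)/17, with x_0 = x:
  x_0 = 19/11;  a_0 = 11;  x_1 = (x_0 − 11)/17 = -6/11
  x_1 = -6/11;  a_1 = 1;  x_2 = (x_1 − 1)/17 = -1/11
  x_2 = -1/11;  a_2 = 3;  x_3 = (x_2 − 3)/17 = -2/11
  x_3 = -2/11;  a_3 = 6;  x_4 = (x_3 − 6)/17 = -4/11
  x_4 = -4/11;  a_4 = 12;  x_5 = (x_4 − 12)/17 = -8/11
Digits: (11, 1, 3, 6, 12).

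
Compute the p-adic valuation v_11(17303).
v_11(17303) = 3

v_11(n) is the largest exponent k such that 11^k divides n. Factor out: 17303 = 11^3 · 13. (Sign doesn't affect v_p.) So v_11(17303) = 3.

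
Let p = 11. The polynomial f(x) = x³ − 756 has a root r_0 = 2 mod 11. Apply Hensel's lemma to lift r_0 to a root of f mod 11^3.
r_2 = 266 (mod 1331)

Hensel: r_{i+1} = r_i − f(r_i)/f′(r_i) mod 11^{i+2}, where f′(x) = 3x². Iterate:
  r_0 = 2 (mod 11)
  r_1 = 24 (mod 121)
  r_2 = 266 (mod 1331)
Final: r = 266 with f(r) ≡ 0 mod 11^3.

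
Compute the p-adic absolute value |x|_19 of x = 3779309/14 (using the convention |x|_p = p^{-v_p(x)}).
|3779309/14|_19 = 1/130321

Step 1 — compute v_19(x) by factoring powers of 19 out of the numerator and denominator: v_19(3779309/14) = 4. Step 2 — apply |x|_p = p^{-v_p(x)} = 19^{-4} = 1/130321.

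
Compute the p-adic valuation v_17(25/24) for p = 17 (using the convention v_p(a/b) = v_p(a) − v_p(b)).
v_17(25/24) = 0

Factor powers of 17 from the numerator and denominator of the reduced fraction: 25 = 17^0 · 25 and 24 = 17^0 · 24. Apply v_p(a/b) = v_p(a) − v_p(b): v_17(25/24) = 0 − 0 = 0.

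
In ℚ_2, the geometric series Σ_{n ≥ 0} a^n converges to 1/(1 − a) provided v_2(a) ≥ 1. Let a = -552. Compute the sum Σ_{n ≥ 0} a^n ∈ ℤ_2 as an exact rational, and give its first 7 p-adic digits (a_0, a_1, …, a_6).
Σ a^n = 1/(1 − a) = 1/553;  first 7 digits = (1, 0, 0, 1, 1, 0, 0)

v_2(a) = 3 ≥ 1, so the series converges in ℤ_2 to 1/(1 − a) = 1/(1 − (-552)) = 1/553. Expand this rational in ℤ_2: compute digits iteratively via d_i = x_i mod 2, x_{i+1} = (x_i − d_i)/2. The first 7 digits are (1, 0, 0, 1, 1, 0, 0).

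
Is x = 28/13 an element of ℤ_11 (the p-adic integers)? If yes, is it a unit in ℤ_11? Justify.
x ∈ ℤ_11^× (unit); v_11(x) = 0

ℤ_11 = {x ∈ ℚ_11 : v_11(x) ≥ 0} and ℤ_11^× = {x ∈ ℤ_11 : v_11(x) = 0}. Here v_11(28/13) = v_11(num) − v_11(den) = 0; compare against these criteria.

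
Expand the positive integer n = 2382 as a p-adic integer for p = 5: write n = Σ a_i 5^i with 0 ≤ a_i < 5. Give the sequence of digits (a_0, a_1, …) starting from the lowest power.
(a_0, a_1, …) = (2, 1, 0, 4, 3)

Repeated division by 5 gives the digits low-to-high: 2382 = 2 + 1·5^1 + 4·5^3 + 3·5^4. Digit sequence: (2, 1, 0, 4, 3).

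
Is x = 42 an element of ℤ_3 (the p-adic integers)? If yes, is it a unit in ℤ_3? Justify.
x ∈ ℤ_3 but not a unit; v_3(x) = 1 > 0

ℤ_3 = {x ∈ ℚ_3 : v_3(x) ≥ 0} and ℤ_3^× = {x ∈ ℤ_3 : v_3(x) = 0}. Here v_3(42) = v_3(num) − v_3(den) = 1; compare against these criteria.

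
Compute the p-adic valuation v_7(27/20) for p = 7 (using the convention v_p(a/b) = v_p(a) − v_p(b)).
v_7(27/20) = 0

Factor powers of 7 from the numerator and denominator of the reduced fraction: 27 = 7^0 · 27 and 20 = 7^0 · 20. Apply v_p(a/b) = v_p(a) − v_p(b): v_7(27/20) = 0 − 0 = 0.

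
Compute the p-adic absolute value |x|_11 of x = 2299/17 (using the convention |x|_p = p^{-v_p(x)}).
|2299/17|_11 = 1/121

Step 1 — compute v_11(x) by factoring powers of 11 out of the numerator and denominator: v_11(2299/17) = 2. Step 2 — apply |x|_p = p^{-v_p(x)} = 11^{-2} = 1/121.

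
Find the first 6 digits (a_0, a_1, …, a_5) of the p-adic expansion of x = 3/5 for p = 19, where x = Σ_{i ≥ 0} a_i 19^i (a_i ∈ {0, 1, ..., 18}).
(a_0, …, a_5) = (12, 7, 11, 7, 11, 7)

v_19(3/5) = 0 (numerator and denominator both coprime to 19), so x ∈ ℤ_19^×. Compute digits iteratively via a_i = x_i mod 19, x_{i+1} = (x_i − a_i)/19, with x_0 = x:
  x_0 = 3/5;  a_0 = 12;  x_1 = (x_0 − 12)/19 = -3/5
  x_1 = -3/5;  a_1 = 7;  x_2 = (x_1 − 7)/19 = -2/5
  x_2 = -2/5;  a_2 = 11;  x_3 = (x_2 − 11)/19 = -3/5
  x_3 = -3/5;  a_3 = 7;  x_4 = (x_3 − 7)/19 = -2/5
  x_4 = -2/5;  a_4 = 11;  x_5 = (x_4 − 11)/19 = -3/5
  x_5 = -3/5;  a_5 = 7;  x_6 = (x_5 − 7)/19 = -2/5
Digits: (12, 7, 11, 7, 11, 7).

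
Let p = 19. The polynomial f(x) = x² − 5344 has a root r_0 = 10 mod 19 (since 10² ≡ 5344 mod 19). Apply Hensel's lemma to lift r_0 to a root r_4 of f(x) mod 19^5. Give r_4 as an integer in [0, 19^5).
r_4 = 761188 (mod 2476099)

Hensel's recurrence: r_{i+1} = r_i − f(r_i)·(f′(r_i))^{-1} mod 19^{i+2}, with f′(x) = 2x. Iterate:
  r_0 = 10 (mod 19)
  r_1 = 200 (mod 361)
  r_2 = 6698 (mod 6859)
  r_3 = 109583 (mod 130321)
  r_4 = 761188 (mod 2476099)
Final: r_4 = 761188, and one checks f(r_4) ≡ 0 mod 19^5.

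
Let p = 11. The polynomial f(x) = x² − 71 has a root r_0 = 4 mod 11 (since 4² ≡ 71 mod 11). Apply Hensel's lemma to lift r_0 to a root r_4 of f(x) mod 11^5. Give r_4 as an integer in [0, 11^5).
r_4 = 156842 (mod 161051)

Hensel's recurrence: r_{i+1} = r_i − f(r_i)·(f′(r_i))^{-1} mod 11^{i+2}, with f′(x) = 2x. Iterate:
  r_0 = 4 (mod 11)
  r_1 = 26 (mod 121)
  r_2 = 1115 (mod 1331)
  r_3 = 10432 (mod 14641)
  r_4 = 156842 (mod 161051)
Final: r_4 = 156842, and one checks f(r_4) ≡ 0 mod 11^5.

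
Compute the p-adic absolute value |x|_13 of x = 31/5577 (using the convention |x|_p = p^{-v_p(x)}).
|31/5577|_13 = 169

Step 1 — compute v_13(x) by factoring powers of 13 out of the numerator and denominator: v_13(31/5577) = -2. Step 2 — apply |x|_p = p^{-v_p(x)} = 13^{2} = 169.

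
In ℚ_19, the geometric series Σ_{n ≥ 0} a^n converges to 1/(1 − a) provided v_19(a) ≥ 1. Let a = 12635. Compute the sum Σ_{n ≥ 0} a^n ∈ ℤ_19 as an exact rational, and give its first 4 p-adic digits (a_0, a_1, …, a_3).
Σ a^n = 1/(1 − a) = -1/12634;  first 4 digits = (1, 0, 16, 1)

v_19(a) = 2 ≥ 1, so the series converges in ℤ_19 to 1/(1 − a) = 1/(1 − 12635) = -1/12634. Expand this rational in ℤ_19: compute digits iteratively via d_i = x_i mod 19, x_{i+1} = (x_i − d_i)/19. The first 4 digits are (1, 0, 16, 1).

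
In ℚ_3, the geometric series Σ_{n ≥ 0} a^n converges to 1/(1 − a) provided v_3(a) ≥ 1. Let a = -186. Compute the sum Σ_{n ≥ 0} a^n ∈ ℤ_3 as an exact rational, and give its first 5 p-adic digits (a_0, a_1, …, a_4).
Σ a^n = 1/(1 − a) = 1/187;  first 5 digits = (1, 1, 1, 0, 0)

v_3(a) = 1 ≥ 1, so the series converges in ℤ_3 to 1/(1 − a) = 1/(1 − (-186)) = 1/187. Expand this rational in ℤ_3: compute digits iteratively via d_i = x_i mod 3, x_{i+1} = (x_i − d_i)/3. The first 5 digits are (1, 1, 1, 0, 0).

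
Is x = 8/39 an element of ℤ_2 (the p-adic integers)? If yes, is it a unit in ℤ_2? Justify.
x ∈ ℤ_2 but not a unit; v_2(x) = 3 > 0

ℤ_2 = {x ∈ ℚ_2 : v_2(x) ≥ 0} and ℤ_2^× = {x ∈ ℤ_2 : v_2(x) = 0}. Here v_2(8/39) = v_2(num) − v_2(den) = 3; compare against these criteria.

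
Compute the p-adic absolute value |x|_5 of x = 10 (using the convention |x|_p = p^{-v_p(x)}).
|10|_5 = 1/5

Step 1 — compute v_5(x) by factoring powers of 5 out of the numerator and denominator: v_5(10) = 1. Step 2 — apply |x|_p = p^{-v_p(x)} = 5^{-1} = 1/5.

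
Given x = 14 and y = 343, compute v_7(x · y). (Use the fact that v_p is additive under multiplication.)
v_7(4802) = 4

v_p(x) = 1 (factor: 14 = 7^1 · 2); v_p(y) = 3 (factor: 343 = 7^3 · 1). Additivity: v_p(xy) = v_p(x) + v_p(y) = 1 + 3 = 4. (Direct check: xy = 4802 = 7^4 · (2).)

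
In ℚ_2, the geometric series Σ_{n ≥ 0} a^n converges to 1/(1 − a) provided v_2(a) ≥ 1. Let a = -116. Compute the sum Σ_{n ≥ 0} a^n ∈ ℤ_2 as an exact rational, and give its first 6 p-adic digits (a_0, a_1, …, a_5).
Σ a^n = 1/(1 − a) = 1/117;  first 6 digits = (1, 0, 1, 1, 1, 0)

v_2(a) = 2 ≥ 1, so the series converges in ℤ_2 to 1/(1 − a) = 1/(1 − (-116)) = 1/117. Expand this rational in ℤ_2: compute digits iteratively via d_i = x_i mod 2, x_{i+1} = (x_i − d_i)/2. The first 6 digits are (1, 0, 1, 1, 1, 0).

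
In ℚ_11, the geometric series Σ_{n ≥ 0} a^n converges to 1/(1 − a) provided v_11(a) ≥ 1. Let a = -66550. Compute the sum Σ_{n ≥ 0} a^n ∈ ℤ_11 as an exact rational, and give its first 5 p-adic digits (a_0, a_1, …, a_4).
Σ a^n = 1/(1 − a) = 1/66551;  first 5 digits = (1, 0, 0, 5, 6)

v_11(a) = 3 ≥ 1, so the series converges in ℤ_11 to 1/(1 − a) = 1/(1 − (-66550)) = 1/66551. Expand this rational in ℤ_11: compute digits iteratively via d_i = x_i mod 11, x_{i+1} = (x_i − d_i)/11. The first 5 digits are (1, 0, 0, 5, 6).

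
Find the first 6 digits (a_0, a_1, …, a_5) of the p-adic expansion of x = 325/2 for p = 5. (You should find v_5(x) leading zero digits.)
(a_0, …, a_5) = (0, 0, 4, 3, 2, 2)

v_5(325/2) = 2, so a_0 = ... = a_1 = 0. Factor out: x = 5^2 · u with u = 13/2 a unit in ℤ_5. Expand u iteratively via a_{v+i} = u_i mod 5, u_{i+1} = (u_i − a_{v+i})/5:
  u_0 = 13/2;  a_2 = 4;  u_1 = (u_0 − 4)/5 = 1/2
  u_1 = 1/2;  a_3 = 3;  u_2 = (u_1 − 3)/5 = -1/2
  u_2 = -1/2;  a_4 = 2;  u_3 = (u_2 − 2)/5 = -1/2
  u_3 = -1/2;  a_5 = 2;  u_4 = (u_3 − 2)/5 = -1/2
Digits: (0, 0, 4, 3, 2, 2).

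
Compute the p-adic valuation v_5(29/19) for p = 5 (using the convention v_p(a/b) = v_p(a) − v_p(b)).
v_5(29/19) = 0

Factor powers of 5 from the numerator and denominator of the reduced fraction: 29 = 5^0 · 29 and 19 = 5^0 · 19. Apply v_p(a/b) = v_p(a) − v_p(b): v_5(29/19) = 0 − 0 = 0.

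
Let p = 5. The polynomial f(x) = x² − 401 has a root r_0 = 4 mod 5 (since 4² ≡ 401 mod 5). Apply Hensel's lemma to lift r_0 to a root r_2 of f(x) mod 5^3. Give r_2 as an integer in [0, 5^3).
r_2 = 49 (mod 125)

Hensel's recurrence: r_{i+1} = r_i − f(r_i)·(f′(r_i))^{-1} mod 5^{i+2}, with f′(x) = 2x. Iterate:
  r_0 = 4 (mod 5)
  r_1 = 24 (mod 25)
  r_2 = 49 (mod 125)
Final: r_2 = 49, and one checks f(r_2) ≡ 0 mod 5^3.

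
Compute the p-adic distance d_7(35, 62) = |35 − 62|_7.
d_7(35, 62) = 1

Step 1 — x − y = 35 − 62 = -27. Step 2 — v_7(-27) = 0 (factor: -27 = −(7^0 · 27); the sign does not affect v_p). Step 3 — |x − y|_7 = 7^{0} = 1.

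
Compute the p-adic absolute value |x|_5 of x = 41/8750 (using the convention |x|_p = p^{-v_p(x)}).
|41/8750|_5 = 625

Step 1 — compute v_5(x) by factoring powers of 5 out of the numerator and denominator: v_5(41/8750) = -4. Step 2 — apply |x|_p = p^{-v_p(x)} = 5^{4} = 625.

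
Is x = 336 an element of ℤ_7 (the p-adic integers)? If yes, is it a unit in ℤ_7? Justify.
x ∈ ℤ_7 but not a unit; v_7(x) = 1 > 0

ℤ_7 = {x ∈ ℚ_7 : v_7(x) ≥ 0} and ℤ_7^× = {x ∈ ℤ_7 : v_7(x) = 0}. Here v_7(336) = v_7(num) − v_7(den) = 1; compare against these criteria.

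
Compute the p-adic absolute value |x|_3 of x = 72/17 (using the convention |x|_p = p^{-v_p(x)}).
|72/17|_3 = 1/9

Step 1 — compute v_3(x) by factoring powers of 3 out of the numerator and denominator: v_3(72/17) = 2. Step 2 — apply |x|_p = p^{-v_p(x)} = 3^{-2} = 1/9.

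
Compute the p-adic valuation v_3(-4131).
v_3(-4131) = 5

v_3(n) is the largest exponent k such that 3^k divides n. Factor out: -4131 = -3^5 · 17. (Sign doesn't affect v_p.) So v_3(-4131) = 5.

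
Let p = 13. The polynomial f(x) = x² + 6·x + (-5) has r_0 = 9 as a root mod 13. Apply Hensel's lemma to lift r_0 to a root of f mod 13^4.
r_3 = 19509 (mod 28561)

Hensel: r_{i+1} = r_i − f(r_i)·(f′(r_i))^{-1} mod 13^{i+2}, f′(x) = 2x + 6. Iterate:
  r_0 = 9 (mod 13)
  r_1 = 74 (mod 169)
  r_2 = 1933 (mod 2197)
  r_3 = 19509 (mod 28561)
Final: r = 19509 satisfies f(r) ≡ 0 mod 13^4.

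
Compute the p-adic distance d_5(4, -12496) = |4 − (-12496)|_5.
d_5(4, -12496) = 1/3125

Step 1 — x − y = 4 − (-12496) = 12500. Step 2 — v_5(12500) = 5 (factor: 12500 = (5^5 · 4); the sign does not affect v_p). Step 3 — |x − y|_5 = 5^{-5} = 1/3125.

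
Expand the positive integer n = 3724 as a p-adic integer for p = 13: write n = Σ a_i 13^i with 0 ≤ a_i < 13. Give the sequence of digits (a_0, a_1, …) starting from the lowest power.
(a_0, a_1, …) = (6, 0, 9, 1)

Repeated division by 13 gives the digits low-to-high: 3724 = 6 + 9·13^2 + 1·13^3. Digit sequence: (6, 0, 9, 1).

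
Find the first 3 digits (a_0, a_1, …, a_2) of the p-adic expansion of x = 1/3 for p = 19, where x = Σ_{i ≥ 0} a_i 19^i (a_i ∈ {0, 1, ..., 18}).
(a_0, …, a_2) = (13, 12, 12)

v_19(1/3) = 0 (numerator and denominator both coprime to 19), so x ∈ ℤ_19^×. Compute digits iteratively via a_i = x_i mod 19, x_{i+1} = (x_i − a_i)/19, with x_0 = x:
  x_0 = 1/3;  a_0 = 13;  x_1 = (x_0 − 13)/19 = -2/3
  x_1 = -2/3;  a_1 = 12;  x_2 = (x_1 − 12)/19 = -2/3
  x_2 = -2/3;  a_2 = 12;  x_3 = (x_2 − 12)/19 = -2/3
Digits: (13, 12, 12).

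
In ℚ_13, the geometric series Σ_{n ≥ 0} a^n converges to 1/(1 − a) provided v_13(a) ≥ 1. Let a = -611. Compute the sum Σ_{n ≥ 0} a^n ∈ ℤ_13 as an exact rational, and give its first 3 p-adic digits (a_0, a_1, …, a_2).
Σ a^n = 1/(1 − a) = 1/612;  first 3 digits = (1, 5, 8)

v_13(a) = 1 ≥ 1, so the series converges in ℤ_13 to 1/(1 − a) = 1/(1 − (-611)) = 1/612. Expand this rational in ℤ_13: compute digits iteratively via d_i = x_i mod 13, x_{i+1} = (x_i − d_i)/13. The first 3 digits are (1, 5, 8).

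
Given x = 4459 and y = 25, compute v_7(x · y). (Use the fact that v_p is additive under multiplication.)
v_7(111475) = 3

v_p(x) = 3 (factor: 4459 = 7^3 · 13); v_p(y) = 0 (factor: 25 = 7^0 · 25). Additivity: v_p(xy) = v_p(x) + v_p(y) = 3 + 0 = 3. (Direct check: xy = 111475 = 7^3 · (325).)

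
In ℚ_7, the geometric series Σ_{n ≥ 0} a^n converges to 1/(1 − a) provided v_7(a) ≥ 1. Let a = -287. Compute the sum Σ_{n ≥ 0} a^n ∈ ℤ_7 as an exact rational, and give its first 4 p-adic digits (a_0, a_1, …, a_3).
Σ a^n = 1/(1 − a) = 1/288;  first 4 digits = (1, 1, 2, 2)

v_7(a) = 1 ≥ 1, so the series converges in ℤ_7 to 1/(1 − a) = 1/(1 − (-287)) = 1/288. Expand this rational in ℤ_7: compute digits iteratively via d_i = x_i mod 7, x_{i+1} = (x_i − d_i)/7. The first 4 digits are (1, 1, 2, 2).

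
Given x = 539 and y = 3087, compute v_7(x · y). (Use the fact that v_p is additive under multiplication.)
v_7(1663893) = 5

v_p(x) = 2 (factor: 539 = 7^2 · 11); v_p(y) = 3 (factor: 3087 = 7^3 · 9). Additivity: v_p(xy) = v_p(x) + v_p(y) = 2 + 3 = 5. (Direct check: xy = 1663893 = 7^5 · (99).)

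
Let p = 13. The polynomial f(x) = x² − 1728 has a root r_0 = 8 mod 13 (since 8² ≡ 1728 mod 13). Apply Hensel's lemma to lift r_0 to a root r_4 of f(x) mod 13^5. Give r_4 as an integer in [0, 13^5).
r_4 = 236712 (mod 371293)

Hensel's recurrence: r_{i+1} = r_i − f(r_i)·(f′(r_i))^{-1} mod 13^{i+2}, with f′(x) = 2x. Iterate:
  r_0 = 8 (mod 13)
  r_1 = 112 (mod 169)
  r_2 = 1633 (mod 2197)
  r_3 = 8224 (mod 28561)
  r_4 = 236712 (mod 371293)
Final: r_4 = 236712, and one checks f(r_4) ≡ 0 mod 13^5.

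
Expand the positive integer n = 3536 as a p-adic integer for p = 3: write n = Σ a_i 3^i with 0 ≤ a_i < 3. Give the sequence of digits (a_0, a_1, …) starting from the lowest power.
(a_0, a_1, …) = (2, 2, 2, 1, 1, 2, 1, 1)

Repeated division by 3 gives the digits low-to-high: 3536 = 2 + 2·3^1 + 2·3^2 + 1·3^3 + 1·3^4 + 2·3^5 + 1·3^6 + 1·3^7. Digit sequence: (2, 2, 2, 1, 1, 2, 1, 1).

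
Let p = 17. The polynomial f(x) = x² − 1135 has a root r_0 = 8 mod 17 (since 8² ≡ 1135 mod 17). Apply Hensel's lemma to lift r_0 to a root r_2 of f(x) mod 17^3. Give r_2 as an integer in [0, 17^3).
r_2 = 2694 (mod 4913)

Hensel's recurrence: r_{i+1} = r_i − f(r_i)·(f′(r_i))^{-1} mod 17^{i+2}, with f′(x) = 2x. Iterate:
  r_0 = 8 (mod 17)
  r_1 = 93 (mod 289)
  r_2 = 2694 (mod 4913)
Final: r_2 = 2694, and one checks f(r_2) ≡ 0 mod 17^3.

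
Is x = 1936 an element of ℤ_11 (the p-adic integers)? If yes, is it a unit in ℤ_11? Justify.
x ∈ ℤ_11 but not a unit; v_11(x) = 2 > 0

ℤ_11 = {x ∈ ℚ_11 : v_11(x) ≥ 0} and ℤ_11^× = {x ∈ ℤ_11 : v_11(x) = 0}. Here v_11(1936) = v_11(num) − v_11(den) = 2; compare against these criteria.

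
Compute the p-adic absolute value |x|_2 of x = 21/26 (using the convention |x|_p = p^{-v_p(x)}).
|21/26|_2 = 2

Step 1 — compute v_2(x) by factoring powers of 2 out of the numerator and denominator: v_2(21/26) = -1. Step 2 — apply |x|_p = p^{-v_p(x)} = 2^{1} = 2.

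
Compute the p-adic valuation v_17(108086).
v_17(108086) = 3

v_17(n) is the largest exponent k such that 17^k divides n. Factor out: 108086 = 17^3 · 22. (Sign doesn't affect v_p.) So v_17(108086) = 3.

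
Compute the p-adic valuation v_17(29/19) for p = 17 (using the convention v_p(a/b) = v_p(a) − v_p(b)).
v_17(29/19) = 0

Factor powers of 17 from the numerator and denominator of the reduced fraction: 29 = 17^0 · 29 and 19 = 17^0 · 19. Apply v_p(a/b) = v_p(a) − v_p(b): v_17(29/19) = 0 − 0 = 0.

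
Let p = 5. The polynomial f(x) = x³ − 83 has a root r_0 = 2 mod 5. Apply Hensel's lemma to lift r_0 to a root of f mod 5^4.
r_3 = 477 (mod 625)

Hensel: r_{i+1} = r_i − f(r_i)/f′(r_i) mod 5^{i+2}, where f′(x) = 3x². Iterate:
  r_0 = 2 (mod 5)
  r_1 = 2 (mod 25)
  r_2 = 102 (mod 125)
  r_3 = 477 (mod 625)
Final: r = 477 with f(r) ≡ 0 mod 5^4.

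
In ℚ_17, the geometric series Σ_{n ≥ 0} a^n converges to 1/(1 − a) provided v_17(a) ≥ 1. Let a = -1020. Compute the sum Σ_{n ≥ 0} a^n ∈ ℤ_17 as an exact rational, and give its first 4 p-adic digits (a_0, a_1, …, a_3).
Σ a^n = 1/(1 − a) = 1/1021;  first 4 digits = (1, 8, 9, 9)

v_17(a) = 1 ≥ 1, so the series converges in ℤ_17 to 1/(1 − a) = 1/(1 − (-1020)) = 1/1021. Expand this rational in ℤ_17: compute digits iteratively via d_i = x_i mod 17, x_{i+1} = (x_i − d_i)/17. The first 4 digits are (1, 8, 9, 9).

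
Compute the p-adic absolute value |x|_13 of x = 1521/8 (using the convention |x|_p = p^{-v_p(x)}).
|1521/8|_13 = 1/169

Step 1 — compute v_13(x) by factoring powers of 13 out of the numerator and denominator: v_13(1521/8) = 2. Step 2 — apply |x|_p = p^{-v_p(x)} = 13^{-2} = 1/169.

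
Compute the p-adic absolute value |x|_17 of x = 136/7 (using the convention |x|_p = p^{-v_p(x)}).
|136/7|_17 = 1/17

Step 1 — compute v_17(x) by factoring powers of 17 out of the numerator and denominator: v_17(136/7) = 1. Step 2 — apply |x|_p = p^{-v_p(x)} = 17^{-1} = 1/17.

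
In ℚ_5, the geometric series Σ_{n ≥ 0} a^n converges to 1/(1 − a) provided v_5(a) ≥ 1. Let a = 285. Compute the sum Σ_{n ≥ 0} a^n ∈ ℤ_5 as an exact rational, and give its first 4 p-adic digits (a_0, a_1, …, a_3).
Σ a^n = 1/(1 − a) = -1/284;  first 4 digits = (1, 2, 0, 0)

v_5(a) = 1 ≥ 1, so the series converges in ℤ_5 to 1/(1 − a) = 1/(1 − 285) = -1/284. Expand this rational in ℤ_5: compute digits iteratively via d_i = x_i mod 5, x_{i+1} = (x_i − d_i)/5. The first 4 digits are (1, 2, 0, 0).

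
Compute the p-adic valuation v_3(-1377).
v_3(-1377) = 4

v_3(n) is the largest exponent k such that 3^k divides n. Factor out: -1377 = -3^4 · 17. (Sign doesn't affect v_p.) So v_3(-1377) = 4.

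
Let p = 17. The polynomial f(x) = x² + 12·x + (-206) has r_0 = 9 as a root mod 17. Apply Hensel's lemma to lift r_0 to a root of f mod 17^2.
r_1 = 77 (mod 289)

Hensel: r_{i+1} = r_i − f(r_i)·(f′(r_i))^{-1} mod 17^{i+2}, f′(x) = 2x + 12. Iterate:
  r_0 = 9 (mod 17)
  r_1 = 77 (mod 289)
Final: r = 77 satisfies f(r) ≡ 0 mod 17^2.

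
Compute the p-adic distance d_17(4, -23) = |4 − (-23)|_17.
d_17(4, -23) = 1

Step 1 — x − y = 4 − (-23) = 27. Step 2 — v_17(27) = 0 (factor: 27 = (17^0 · 27); the sign does not affect v_p). Step 3 — |x − y|_17 = 17^{0} = 1.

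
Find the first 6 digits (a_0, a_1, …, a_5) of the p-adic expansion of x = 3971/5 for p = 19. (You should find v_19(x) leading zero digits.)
(a_0, …, a_5) = (0, 0, 6, 15, 3, 15)

v_19(3971/5) = 2, so a_0 = ... = a_1 = 0. Factor out: x = 19^2 · u with u = 11/5 a unit in ℤ_19. Expand u iteratively via a_{v+i} = u_i mod 19, u_{i+1} = (u_i − a_{v+i})/19:
  u_0 = 11/5;  a_2 = 6;  u_1 = (u_0 − 6)/19 = -1/5
  u_1 = -1/5;  a_3 = 15;  u_2 = (u_1 − 15)/19 = -4/5
  u_2 = -4/5;  a_4 = 3;  u_3 = (u_2 − 3)/19 = -1/5
  u_3 = -1/5;  a_5 = 15;  u_4 = (u_3 − 15)/19 = -4/5
Digits: (0, 0, 6, 15, 3, 15).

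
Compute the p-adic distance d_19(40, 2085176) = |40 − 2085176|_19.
d_19(40, 2085176) = 1/130321

Step 1 — x − y = 40 − 2085176 = -2085136. Step 2 — v_19(-2085136) = 4 (factor: -2085136 = −(19^4 · 16); the sign does not affect v_p). Step 3 — |x − y|_19 = 19^{-4} = 1/130321.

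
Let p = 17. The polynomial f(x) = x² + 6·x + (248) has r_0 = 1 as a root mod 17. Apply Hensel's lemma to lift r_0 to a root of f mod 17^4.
r_3 = 52820 (mod 83521)

Hensel: r_{i+1} = r_i − f(r_i)·(f′(r_i))^{-1} mod 17^{i+2}, f′(x) = 2x + 6. Iterate:
  r_0 = 1 (mod 17)
  r_1 = 222 (mod 289)
  r_2 = 3690 (mod 4913)
  r_3 = 52820 (mod 83521)
Final: r = 52820 satisfies f(r) ≡ 0 mod 17^4.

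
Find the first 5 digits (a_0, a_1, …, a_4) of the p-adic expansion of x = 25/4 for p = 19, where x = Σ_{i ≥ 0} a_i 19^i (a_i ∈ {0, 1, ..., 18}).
(a_0, …, a_4) = (11, 14, 4, 14, 4)

v_19(25/4) = 0 (numerator and denominator both coprime to 19), so x ∈ ℤ_19^×. Compute digits iteratively via a_i = x_i mod 19, x_{i+1} = (x_i − a_i)/19, with x_0 = x:
  x_0 = 25/4;  a_0 = 11;  x_1 = (x_0 − 11)/19 = -1/4
  x_1 = -1/4;  a_1 = 14;  x_2 = (x_1 − 14)/19 = -3/4
  x_2 = -3/4;  a_2 = 4;  x_3 = (x_2 − 4)/19 = -1/4
  x_3 = -1/4;  a_3 = 14;  x_4 = (x_3 − 14)/19 = -3/4
  x_4 = -3/4;  a_4 = 4;  x_5 = (x_4 − 4)/19 = -1/4
Digits: (11, 14, 4, 14, 4).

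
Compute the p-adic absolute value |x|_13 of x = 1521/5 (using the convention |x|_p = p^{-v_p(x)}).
|1521/5|_13 = 1/169

Step 1 — compute v_13(x) by factoring powers of 13 out of the numerator and denominator: v_13(1521/5) = 2. Step 2 — apply |x|_p = p^{-v_p(x)} = 13^{-2} = 1/169.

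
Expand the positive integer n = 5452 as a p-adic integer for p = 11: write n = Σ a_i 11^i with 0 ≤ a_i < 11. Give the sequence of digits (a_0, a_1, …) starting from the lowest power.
(a_0, a_1, …) = (7, 0, 1, 4)

Repeated division by 11 gives the digits low-to-high: 5452 = 7 + 1·11^2 + 4·11^3. Digit sequence: (7, 0, 1, 4).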